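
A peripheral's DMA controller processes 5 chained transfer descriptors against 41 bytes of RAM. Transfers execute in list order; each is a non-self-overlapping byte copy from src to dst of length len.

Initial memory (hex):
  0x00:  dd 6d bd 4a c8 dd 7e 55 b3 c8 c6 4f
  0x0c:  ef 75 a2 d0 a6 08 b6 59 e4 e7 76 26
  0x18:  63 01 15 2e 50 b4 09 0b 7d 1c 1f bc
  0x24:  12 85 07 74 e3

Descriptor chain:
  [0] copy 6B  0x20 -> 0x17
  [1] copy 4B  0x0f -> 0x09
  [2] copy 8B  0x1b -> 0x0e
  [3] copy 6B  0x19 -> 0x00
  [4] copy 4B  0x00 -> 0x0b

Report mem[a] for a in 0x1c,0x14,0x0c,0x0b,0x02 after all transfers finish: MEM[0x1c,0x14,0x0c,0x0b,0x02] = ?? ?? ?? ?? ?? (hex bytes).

#0 dst[0x17+6] := {0x7d,0x1c,0x1f,0xbc,0x12,0x85}
#1 dst[0x09+4] := {0xd0,0xa6,0x08,0xb6}
#2 dst[0x0e+8] := {0x12,0x85,0xb4,0x09,0x0b,0x7d,0x1c,0x1f}
#3 dst[0x00+6] := {0x1f,0xbc,0x12,0x85,0xb4,0x09}
#4 dst[0x0b+4] := {0x1f,0xbc,0x12,0x85}
query mem[0x1c]=0x85, mem[0x14]=0x1c, mem[0x0c]=0xbc, mem[0x0b]=0x1f, mem[0x02]=0x12

MEM[0x1c,0x14,0x0c,0x0b,0x02] = 85 1c bc 1f 12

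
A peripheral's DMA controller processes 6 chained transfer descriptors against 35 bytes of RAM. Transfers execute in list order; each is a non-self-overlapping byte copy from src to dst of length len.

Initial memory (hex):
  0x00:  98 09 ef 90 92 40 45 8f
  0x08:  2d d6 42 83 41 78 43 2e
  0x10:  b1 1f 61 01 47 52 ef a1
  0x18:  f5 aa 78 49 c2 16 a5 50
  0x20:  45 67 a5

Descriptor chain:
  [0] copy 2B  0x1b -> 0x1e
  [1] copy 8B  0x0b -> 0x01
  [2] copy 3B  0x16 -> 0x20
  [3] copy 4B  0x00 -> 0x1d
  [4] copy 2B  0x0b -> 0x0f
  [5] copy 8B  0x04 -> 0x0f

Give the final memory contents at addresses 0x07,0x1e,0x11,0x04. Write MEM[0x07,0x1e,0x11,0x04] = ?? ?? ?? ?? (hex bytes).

D0: mem[0x1e..0x1f] <- [49 c2]
D1: mem[0x01..0x08] <- [83 41 78 43 2e b1 1f 61]
D2: mem[0x20..0x22] <- [ef a1 f5]
D3: mem[0x1d..0x20] <- [98 83 41 78]
D4: mem[0x0f..0x10] <- [83 41]
D5: mem[0x0f..0x16] <- [43 2e b1 1f 61 d6 42 83]
query mem[0x07]=0x1f, mem[0x1e]=0x83, mem[0x11]=0xb1, mem[0x04]=0x43

MEM[0x07,0x1e,0x11,0x04] = 1f 83 b1 43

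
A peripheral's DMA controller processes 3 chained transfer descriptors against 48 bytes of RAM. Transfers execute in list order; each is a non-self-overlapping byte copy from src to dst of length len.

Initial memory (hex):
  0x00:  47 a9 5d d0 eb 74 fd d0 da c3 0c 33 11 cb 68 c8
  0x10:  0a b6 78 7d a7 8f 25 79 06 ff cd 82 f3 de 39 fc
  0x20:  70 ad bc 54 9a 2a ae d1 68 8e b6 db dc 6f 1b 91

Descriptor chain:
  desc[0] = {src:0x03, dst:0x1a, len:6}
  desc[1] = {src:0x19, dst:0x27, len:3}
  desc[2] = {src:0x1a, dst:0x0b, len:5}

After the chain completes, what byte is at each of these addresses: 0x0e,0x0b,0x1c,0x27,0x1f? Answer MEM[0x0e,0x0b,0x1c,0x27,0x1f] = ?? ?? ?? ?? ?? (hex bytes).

[0] 0x03->0x1a len=6 : d0 eb 74 fd d0 da
[1] 0x19->0x27 len=3 : ff d0 eb
[2] 0x1a->0x0b len=5 : d0 eb 74 fd d0
query mem[0x0e]=0xfd, mem[0x0b]=0xd0, mem[0x1c]=0x74, mem[0x27]=0xff, mem[0x1f]=0xda

MEM[0x0e,0x0b,0x1c,0x27,0x1f] = fd d0 74 ff da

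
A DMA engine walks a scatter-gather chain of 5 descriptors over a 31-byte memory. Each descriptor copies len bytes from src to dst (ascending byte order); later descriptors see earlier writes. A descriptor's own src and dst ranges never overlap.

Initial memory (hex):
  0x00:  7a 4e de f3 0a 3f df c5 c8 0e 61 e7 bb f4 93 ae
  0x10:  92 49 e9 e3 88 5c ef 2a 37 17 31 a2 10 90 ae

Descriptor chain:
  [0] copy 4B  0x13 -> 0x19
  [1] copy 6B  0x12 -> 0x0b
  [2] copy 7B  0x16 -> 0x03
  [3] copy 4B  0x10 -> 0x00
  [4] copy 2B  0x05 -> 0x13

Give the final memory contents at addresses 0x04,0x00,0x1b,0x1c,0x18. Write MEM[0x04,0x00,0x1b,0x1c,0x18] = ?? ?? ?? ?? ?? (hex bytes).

[0] 0x13->0x19 len=4 : e3 88 5c ef
[1] 0x12->0x0b len=6 : e9 e3 88 5c ef 2a
[2] 0x16->0x03 len=7 : ef 2a 37 e3 88 5c ef
[3] 0x10->0x00 len=4 : 2a 49 e9 e3
[4] 0x05->0x13 len=2 : 37 e3
query mem[0x04]=0x2a, mem[0x00]=0x2a, mem[0x1b]=0x5c, mem[0x1c]=0xef, mem[0x18]=0x37

MEM[0x04,0x00,0x1b,0x1c,0x18] = 2a 2a 5c ef 37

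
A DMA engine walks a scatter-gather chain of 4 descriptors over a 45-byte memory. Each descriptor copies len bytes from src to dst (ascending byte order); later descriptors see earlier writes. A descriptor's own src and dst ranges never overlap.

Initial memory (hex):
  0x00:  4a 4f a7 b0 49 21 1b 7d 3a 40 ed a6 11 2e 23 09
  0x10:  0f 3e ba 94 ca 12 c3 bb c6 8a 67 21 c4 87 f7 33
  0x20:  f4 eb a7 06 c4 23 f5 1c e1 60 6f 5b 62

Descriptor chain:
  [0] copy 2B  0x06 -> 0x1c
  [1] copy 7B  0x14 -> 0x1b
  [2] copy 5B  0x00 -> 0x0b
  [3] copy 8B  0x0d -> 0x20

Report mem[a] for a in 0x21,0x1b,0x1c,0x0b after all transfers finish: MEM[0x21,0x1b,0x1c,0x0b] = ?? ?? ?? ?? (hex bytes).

D0: mem[0x1c..0x1d] <- [1b 7d]
D1: mem[0x1b..0x21] <- [ca 12 c3 bb c6 8a 67]
D2: mem[0x0b..0x0f] <- [4a 4f a7 b0 49]
D3: mem[0x20..0x27] <- [a7 b0 49 0f 3e ba 94 ca]
query mem[0x21]=0xb0, mem[0x1b]=0xca, mem[0x1c]=0x12, mem[0x0b]=0x4a

MEM[0x21,0x1b,0x1c,0x0b] = b0 ca 12 4a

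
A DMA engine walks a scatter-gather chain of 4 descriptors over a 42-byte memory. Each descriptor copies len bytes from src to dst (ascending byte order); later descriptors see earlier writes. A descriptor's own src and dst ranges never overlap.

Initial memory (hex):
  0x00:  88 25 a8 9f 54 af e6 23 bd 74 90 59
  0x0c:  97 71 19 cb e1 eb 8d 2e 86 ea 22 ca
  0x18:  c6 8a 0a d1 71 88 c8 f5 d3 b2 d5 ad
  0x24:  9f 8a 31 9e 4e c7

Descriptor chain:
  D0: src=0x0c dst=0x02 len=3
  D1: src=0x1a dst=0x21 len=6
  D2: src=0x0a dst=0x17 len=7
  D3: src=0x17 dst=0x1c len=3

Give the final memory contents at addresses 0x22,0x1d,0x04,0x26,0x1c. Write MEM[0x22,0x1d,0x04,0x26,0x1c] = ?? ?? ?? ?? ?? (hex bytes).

#0 dst[0x02+3] := {0x97,0x71,0x19}
#1 dst[0x21+6] := {0x0a,0xd1,0x71,0x88,0xc8,0xf5}
#2 dst[0x17+7] := {0x90,0x59,0x97,0x71,0x19,0xcb,0xe1}
#3 dst[0x1c+3] := {0x90,0x59,0x97}
query mem[0x22]=0xd1, mem[0x1d]=0x59, mem[0x04]=0x19, mem[0x26]=0xf5, mem[0x1c]=0x90

MEM[0x22,0x1d,0x04,0x26,0x1c] = d1 59 19 f5 90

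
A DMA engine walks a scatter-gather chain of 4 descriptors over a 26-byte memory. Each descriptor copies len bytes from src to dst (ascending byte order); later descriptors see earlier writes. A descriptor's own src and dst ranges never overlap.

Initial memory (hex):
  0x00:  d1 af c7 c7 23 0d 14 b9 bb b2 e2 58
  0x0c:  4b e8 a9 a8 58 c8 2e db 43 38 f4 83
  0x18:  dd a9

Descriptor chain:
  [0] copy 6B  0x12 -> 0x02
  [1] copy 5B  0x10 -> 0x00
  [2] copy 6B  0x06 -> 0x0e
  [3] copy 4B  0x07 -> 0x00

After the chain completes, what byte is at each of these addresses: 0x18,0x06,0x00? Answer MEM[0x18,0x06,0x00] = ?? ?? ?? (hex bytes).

  after D0: wrote 6B at 0x02 = 2edb4338f483
  after D1: wrote 5B at 0x00 = 58c82edb43
  after D2: wrote 6B at 0x0e = f483bbb2e258
  after D3: wrote 4B at 0x00 = 83bbb2e2
query mem[0x18]=0xdd, mem[0x06]=0xf4, mem[0x00]=0x83

MEM[0x18,0x06,0x00] = dd f4 83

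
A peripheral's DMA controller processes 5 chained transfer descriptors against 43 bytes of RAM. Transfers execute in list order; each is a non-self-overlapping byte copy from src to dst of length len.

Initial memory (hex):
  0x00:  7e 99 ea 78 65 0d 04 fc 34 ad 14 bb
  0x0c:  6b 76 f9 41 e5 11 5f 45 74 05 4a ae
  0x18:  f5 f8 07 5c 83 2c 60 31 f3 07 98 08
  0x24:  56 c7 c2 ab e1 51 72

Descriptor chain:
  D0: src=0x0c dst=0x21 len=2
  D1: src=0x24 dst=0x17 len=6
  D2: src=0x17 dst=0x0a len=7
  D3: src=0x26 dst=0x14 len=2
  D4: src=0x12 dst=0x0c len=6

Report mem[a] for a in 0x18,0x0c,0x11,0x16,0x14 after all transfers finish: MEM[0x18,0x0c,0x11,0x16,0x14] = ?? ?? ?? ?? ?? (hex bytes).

[0] 0x0c->0x21 len=2 : 6b 76
[1] 0x24->0x17 len=6 : 56 c7 c2 ab e1 51
[2] 0x17->0x0a len=7 : 56 c7 c2 ab e1 51 2c
[3] 0x26->0x14 len=2 : c2 ab
[4] 0x12->0x0c len=6 : 5f 45 c2 ab 4a 56
query mem[0x18]=0xc7, mem[0x0c]=0x5f, mem[0x11]=0x56, mem[0x16]=0x4a, mem[0x14]=0xc2

MEM[0x18,0x0c,0x11,0x16,0x14] = c7 5f 56 4a c2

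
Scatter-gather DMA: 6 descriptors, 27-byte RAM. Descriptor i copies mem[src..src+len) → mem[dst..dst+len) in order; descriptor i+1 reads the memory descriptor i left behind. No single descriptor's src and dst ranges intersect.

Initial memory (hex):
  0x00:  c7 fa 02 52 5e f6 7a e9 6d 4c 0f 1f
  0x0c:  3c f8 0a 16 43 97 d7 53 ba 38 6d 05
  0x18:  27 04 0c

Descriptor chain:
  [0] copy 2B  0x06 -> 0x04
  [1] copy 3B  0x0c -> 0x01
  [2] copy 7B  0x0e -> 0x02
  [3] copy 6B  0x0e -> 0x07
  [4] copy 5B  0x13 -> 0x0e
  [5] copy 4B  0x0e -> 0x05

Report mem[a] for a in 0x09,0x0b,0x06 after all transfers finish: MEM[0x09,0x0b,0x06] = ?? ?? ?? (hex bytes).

MEM[0x09,0x0b,0x06] = 43 d7 ba

D0: mem[0x04..0x05] <- [7a e9]
D1: mem[0x01..0x03] <- [3c f8 0a]
D2: mem[0x02..0x08] <- [0a 16 43 97 d7 53 ba]
D3: mem[0x07..0x0c] <- [0a 16 43 97 d7 53]
D4: mem[0x0e..0x12] <- [53 ba 38 6d 05]
D5: mem[0x05..0x08] <- [53 ba 38 6d]
query mem[0x09]=0x43, mem[0x0b]=0xd7, mem[0x06]=0xba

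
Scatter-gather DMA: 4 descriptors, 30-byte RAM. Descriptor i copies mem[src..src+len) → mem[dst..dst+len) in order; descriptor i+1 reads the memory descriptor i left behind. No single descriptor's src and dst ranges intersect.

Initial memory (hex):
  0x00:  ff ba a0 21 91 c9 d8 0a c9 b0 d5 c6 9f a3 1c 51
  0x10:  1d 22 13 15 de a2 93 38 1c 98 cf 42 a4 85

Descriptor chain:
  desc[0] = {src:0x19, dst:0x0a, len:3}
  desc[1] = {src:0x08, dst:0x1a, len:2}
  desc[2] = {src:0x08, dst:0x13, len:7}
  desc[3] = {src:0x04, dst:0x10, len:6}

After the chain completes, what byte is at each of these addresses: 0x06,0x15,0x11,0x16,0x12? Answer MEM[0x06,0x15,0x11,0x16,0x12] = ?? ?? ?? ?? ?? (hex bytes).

MEM[0x06,0x15,0x11,0x16,0x12] = d8 b0 c9 cf d8

#0 dst[0x0a+3] := {0x98,0xcf,0x42}
#1 dst[0x1a+2] := {0xc9,0xb0}
#2 dst[0x13+7] := {0xc9,0xb0,0x98,0xcf,0x42,0xa3,0x1c}
#3 dst[0x10+6] := {0x91,0xc9,0xd8,0x0a,0xc9,0xb0}
query mem[0x06]=0xd8, mem[0x15]=0xb0, mem[0x11]=0xc9, mem[0x16]=0xcf, mem[0x12]=0xd8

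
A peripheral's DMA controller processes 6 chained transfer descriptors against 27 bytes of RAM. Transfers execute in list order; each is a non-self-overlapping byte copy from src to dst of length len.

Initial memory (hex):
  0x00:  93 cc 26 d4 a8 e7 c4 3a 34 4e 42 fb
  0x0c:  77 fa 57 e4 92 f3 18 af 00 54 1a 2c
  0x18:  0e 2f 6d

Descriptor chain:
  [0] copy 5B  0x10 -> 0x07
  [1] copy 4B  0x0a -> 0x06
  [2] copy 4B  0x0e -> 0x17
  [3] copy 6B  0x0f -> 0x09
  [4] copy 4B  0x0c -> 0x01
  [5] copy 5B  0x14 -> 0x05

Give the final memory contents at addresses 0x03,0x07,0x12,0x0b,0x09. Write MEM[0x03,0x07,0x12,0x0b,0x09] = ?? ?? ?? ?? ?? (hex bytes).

MEM[0x03,0x07,0x12,0x0b,0x09] = 00 1a 18 f3 e4

[0] 0x10->0x07 len=5 : 92 f3 18 af 00
[1] 0x0a->0x06 len=4 : af 00 77 fa
[2] 0x0e->0x17 len=4 : 57 e4 92 f3
[3] 0x0f->0x09 len=6 : e4 92 f3 18 af 00
[4] 0x0c->0x01 len=4 : 18 af 00 e4
[5] 0x14->0x05 len=5 : 00 54 1a 57 e4
query mem[0x03]=0x00, mem[0x07]=0x1a, mem[0x12]=0x18, mem[0x0b]=0xf3, mem[0x09]=0xe4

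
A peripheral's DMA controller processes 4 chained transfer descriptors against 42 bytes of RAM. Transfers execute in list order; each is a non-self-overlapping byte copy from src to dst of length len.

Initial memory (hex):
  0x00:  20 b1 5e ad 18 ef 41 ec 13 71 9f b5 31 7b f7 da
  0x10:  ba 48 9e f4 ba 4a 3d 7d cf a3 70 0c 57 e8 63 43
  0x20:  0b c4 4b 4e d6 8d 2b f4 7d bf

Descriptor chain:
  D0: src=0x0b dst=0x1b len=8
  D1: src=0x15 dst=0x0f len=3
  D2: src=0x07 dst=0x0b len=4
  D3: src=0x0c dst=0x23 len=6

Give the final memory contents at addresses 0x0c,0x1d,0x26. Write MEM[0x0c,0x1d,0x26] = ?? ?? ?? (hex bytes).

MEM[0x0c,0x1d,0x26] = 13 7b 4a

[0] 0x0b->0x1b len=8 : b5 31 7b f7 da ba 48 9e
[1] 0x15->0x0f len=3 : 4a 3d 7d
[2] 0x07->0x0b len=4 : ec 13 71 9f
[3] 0x0c->0x23 len=6 : 13 71 9f 4a 3d 7d
query mem[0x0c]=0x13, mem[0x1d]=0x7b, mem[0x26]=0x4a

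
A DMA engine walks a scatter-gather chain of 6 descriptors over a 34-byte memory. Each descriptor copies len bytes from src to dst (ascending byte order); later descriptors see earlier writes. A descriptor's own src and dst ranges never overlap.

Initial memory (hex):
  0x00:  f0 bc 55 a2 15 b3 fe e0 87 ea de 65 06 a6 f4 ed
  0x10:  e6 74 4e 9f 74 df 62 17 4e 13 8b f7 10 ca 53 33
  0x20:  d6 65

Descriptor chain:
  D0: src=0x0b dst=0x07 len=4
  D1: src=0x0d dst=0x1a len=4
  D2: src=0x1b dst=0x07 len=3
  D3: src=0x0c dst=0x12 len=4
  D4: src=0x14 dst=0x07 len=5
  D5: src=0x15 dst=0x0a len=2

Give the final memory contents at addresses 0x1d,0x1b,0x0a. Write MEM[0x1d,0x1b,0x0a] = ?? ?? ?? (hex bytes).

D0: mem[0x07..0x0a] <- [65 06 a6 f4]
D1: mem[0x1a..0x1d] <- [a6 f4 ed e6]
D2: mem[0x07..0x09] <- [f4 ed e6]
D3: mem[0x12..0x15] <- [06 a6 f4 ed]
D4: mem[0x07..0x0b] <- [f4 ed 62 17 4e]
D5: mem[0x0a..0x0b] <- [ed 62]
query mem[0x1d]=0xe6, mem[0x1b]=0xf4, mem[0x0a]=0xed

MEM[0x1d,0x1b,0x0a] = e6 f4 ed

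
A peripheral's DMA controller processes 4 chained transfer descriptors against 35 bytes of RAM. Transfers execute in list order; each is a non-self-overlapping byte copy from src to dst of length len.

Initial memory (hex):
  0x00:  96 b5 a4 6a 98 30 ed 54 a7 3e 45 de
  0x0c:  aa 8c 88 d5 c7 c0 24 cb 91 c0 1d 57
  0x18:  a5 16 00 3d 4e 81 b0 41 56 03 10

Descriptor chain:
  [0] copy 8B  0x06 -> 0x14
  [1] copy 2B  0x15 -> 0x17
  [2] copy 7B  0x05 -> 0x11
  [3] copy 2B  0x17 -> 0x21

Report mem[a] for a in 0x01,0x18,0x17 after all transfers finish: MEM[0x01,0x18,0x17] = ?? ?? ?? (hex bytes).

MEM[0x01,0x18,0x17] = b5 a7 de

[0] 0x06->0x14 len=8 : ed 54 a7 3e 45 de aa 8c
[1] 0x15->0x17 len=2 : 54 a7
[2] 0x05->0x11 len=7 : 30 ed 54 a7 3e 45 de
[3] 0x17->0x21 len=2 : de a7
query mem[0x01]=0xb5, mem[0x18]=0xa7, mem[0x17]=0xde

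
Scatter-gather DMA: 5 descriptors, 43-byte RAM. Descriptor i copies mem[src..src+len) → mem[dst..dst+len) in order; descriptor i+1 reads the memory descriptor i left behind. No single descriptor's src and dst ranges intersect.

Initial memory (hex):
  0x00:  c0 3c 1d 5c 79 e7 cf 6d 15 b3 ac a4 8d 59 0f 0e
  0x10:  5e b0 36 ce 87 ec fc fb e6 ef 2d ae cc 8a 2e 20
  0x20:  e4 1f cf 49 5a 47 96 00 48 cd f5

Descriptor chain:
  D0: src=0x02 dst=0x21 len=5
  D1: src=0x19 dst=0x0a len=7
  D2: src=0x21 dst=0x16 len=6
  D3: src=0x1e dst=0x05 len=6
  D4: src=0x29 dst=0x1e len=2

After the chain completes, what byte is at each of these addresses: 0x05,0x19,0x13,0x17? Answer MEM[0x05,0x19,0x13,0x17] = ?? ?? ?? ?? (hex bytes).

  after D0: wrote 5B at 0x21 = 1d5c79e7cf
  after D1: wrote 7B at 0x0a = ef2daecc8a2e20
  after D2: wrote 6B at 0x16 = 1d5c79e7cf96
  after D3: wrote 6B at 0x05 = 2e20e41d5c79
  after D4: wrote 2B at 0x1e = cdf5
query mem[0x05]=0x2e, mem[0x19]=0xe7, mem[0x13]=0xce, mem[0x17]=0x5c

MEM[0x05,0x19,0x13,0x17] = 2e e7 ce 5c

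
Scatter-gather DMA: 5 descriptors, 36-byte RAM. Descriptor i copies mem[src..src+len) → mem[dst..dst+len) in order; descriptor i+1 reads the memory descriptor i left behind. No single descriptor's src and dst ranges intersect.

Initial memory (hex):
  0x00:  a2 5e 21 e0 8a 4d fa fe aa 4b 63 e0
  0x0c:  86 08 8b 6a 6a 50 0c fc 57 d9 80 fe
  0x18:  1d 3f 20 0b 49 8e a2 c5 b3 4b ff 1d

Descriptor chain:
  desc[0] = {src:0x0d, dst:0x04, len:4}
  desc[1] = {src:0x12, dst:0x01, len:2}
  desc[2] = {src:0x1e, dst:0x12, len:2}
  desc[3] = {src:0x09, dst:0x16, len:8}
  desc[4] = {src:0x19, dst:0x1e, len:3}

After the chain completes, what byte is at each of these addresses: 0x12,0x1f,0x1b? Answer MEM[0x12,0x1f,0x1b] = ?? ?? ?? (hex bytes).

MEM[0x12,0x1f,0x1b] = a2 08 8b

[0] 0x0d->0x04 len=4 : 08 8b 6a 6a
[1] 0x12->0x01 len=2 : 0c fc
[2] 0x1e->0x12 len=2 : a2 c5
[3] 0x09->0x16 len=8 : 4b 63 e0 86 08 8b 6a 6a
[4] 0x19->0x1e len=3 : 86 08 8b
query mem[0x12]=0xa2, mem[0x1f]=0x08, mem[0x1b]=0x8b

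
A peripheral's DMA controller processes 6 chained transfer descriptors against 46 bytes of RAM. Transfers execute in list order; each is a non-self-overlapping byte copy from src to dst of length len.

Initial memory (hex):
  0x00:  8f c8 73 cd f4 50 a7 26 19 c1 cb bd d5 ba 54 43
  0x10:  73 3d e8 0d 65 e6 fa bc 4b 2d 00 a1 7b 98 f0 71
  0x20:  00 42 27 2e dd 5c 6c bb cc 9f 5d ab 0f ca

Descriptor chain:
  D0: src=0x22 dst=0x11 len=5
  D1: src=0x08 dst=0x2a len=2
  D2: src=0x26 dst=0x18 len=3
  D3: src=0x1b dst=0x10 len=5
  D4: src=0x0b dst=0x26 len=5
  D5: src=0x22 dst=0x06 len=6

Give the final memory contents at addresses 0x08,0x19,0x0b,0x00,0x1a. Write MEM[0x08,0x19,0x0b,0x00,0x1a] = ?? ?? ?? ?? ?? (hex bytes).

D0: mem[0x11..0x15] <- [27 2e dd 5c 6c]
D1: mem[0x2a..0x2b] <- [19 c1]
D2: mem[0x18..0x1a] <- [6c bb cc]
D3: mem[0x10..0x14] <- [a1 7b 98 f0 71]
D4: mem[0x26..0x2a] <- [bd d5 ba 54 43]
D5: mem[0x06..0x0b] <- [27 2e dd 5c bd d5]
query mem[0x08]=0xdd, mem[0x19]=0xbb, mem[0x0b]=0xd5, mem[0x00]=0x8f, mem[0x1a]=0xcc

MEM[0x08,0x19,0x0b,0x00,0x1a] = dd bb d5 8f cc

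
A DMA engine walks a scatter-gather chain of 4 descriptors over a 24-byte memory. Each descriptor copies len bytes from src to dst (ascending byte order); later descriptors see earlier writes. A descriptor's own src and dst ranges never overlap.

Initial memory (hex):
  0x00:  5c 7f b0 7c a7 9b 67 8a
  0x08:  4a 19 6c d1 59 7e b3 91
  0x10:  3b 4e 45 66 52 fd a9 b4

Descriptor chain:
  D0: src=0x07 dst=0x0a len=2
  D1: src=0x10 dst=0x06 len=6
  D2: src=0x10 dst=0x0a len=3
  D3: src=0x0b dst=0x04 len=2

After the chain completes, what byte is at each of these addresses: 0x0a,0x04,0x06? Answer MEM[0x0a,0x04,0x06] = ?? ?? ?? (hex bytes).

  after D0: wrote 2B at 0x0a = 8a4a
  after D1: wrote 6B at 0x06 = 3b4e456652fd
  after D2: wrote 3B at 0x0a = 3b4e45
  after D3: wrote 2B at 0x04 = 4e45
query mem[0x0a]=0x3b, mem[0x04]=0x4e, mem[0x06]=0x3b

MEM[0x0a,0x04,0x06] = 3b 4e 3b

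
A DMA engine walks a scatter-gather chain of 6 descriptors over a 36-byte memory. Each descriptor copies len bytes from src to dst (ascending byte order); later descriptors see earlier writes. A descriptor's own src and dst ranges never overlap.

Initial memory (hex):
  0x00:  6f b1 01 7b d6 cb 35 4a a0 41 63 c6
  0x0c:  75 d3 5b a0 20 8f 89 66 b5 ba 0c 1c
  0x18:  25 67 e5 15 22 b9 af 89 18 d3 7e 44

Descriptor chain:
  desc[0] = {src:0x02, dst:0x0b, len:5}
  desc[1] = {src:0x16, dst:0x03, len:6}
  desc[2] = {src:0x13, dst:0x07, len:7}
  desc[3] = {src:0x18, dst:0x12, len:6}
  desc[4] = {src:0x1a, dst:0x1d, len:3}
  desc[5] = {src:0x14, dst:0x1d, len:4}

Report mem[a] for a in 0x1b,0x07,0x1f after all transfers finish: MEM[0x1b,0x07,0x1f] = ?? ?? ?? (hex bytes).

  after D0: wrote 5B at 0x0b = 017bd6cb35
  after D1: wrote 6B at 0x03 = 0c1c2567e515
  after D2: wrote 7B at 0x07 = 66b5ba0c1c2567
  after D3: wrote 6B at 0x12 = 2567e51522b9
  after D4: wrote 3B at 0x1d = e51522
  after D5: wrote 4B at 0x1d = e51522b9
query mem[0x1b]=0x15, mem[0x07]=0x66, mem[0x1f]=0x22

MEM[0x1b,0x07,0x1f] = 15 66 22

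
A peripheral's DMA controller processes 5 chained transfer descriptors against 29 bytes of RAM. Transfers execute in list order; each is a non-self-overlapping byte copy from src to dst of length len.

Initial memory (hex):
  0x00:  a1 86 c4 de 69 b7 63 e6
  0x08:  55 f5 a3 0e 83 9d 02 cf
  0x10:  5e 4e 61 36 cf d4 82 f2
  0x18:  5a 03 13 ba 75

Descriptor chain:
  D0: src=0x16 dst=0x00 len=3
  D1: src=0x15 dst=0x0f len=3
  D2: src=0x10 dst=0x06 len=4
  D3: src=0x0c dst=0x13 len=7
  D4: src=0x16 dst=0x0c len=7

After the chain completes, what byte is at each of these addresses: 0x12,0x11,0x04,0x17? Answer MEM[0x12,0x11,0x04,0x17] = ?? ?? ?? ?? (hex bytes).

D0: mem[0x00..0x02] <- [82 f2 5a]
D1: mem[0x0f..0x11] <- [d4 82 f2]
D2: mem[0x06..0x09] <- [82 f2 61 36]
D3: mem[0x13..0x19] <- [83 9d 02 d4 82 f2 61]
D4: mem[0x0c..0x12] <- [d4 82 f2 61 13 ba 75]
query mem[0x12]=0x75, mem[0x11]=0xba, mem[0x04]=0x69, mem[0x17]=0x82

MEM[0x12,0x11,0x04,0x17] = 75 ba 69 82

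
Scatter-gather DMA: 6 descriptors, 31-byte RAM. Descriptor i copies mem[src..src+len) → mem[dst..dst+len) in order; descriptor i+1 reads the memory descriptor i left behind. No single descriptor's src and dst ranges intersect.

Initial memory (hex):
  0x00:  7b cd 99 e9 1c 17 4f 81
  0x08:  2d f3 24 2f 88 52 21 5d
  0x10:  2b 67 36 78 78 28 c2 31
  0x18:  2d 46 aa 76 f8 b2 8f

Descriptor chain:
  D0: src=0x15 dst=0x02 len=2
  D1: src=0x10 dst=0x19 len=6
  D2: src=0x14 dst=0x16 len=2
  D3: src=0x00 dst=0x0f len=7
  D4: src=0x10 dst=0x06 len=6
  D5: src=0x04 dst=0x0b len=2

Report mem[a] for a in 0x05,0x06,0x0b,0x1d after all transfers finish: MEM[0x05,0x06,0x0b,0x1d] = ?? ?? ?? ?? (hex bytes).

  after D0: wrote 2B at 0x02 = 28c2
  after D1: wrote 6B at 0x19 = 2b6736787828
  after D2: wrote 2B at 0x16 = 7828
  after D3: wrote 7B at 0x0f = 7bcd28c21c174f
  after D4: wrote 6B at 0x06 = cd28c21c174f
  after D5: wrote 2B at 0x0b = 1c17
query mem[0x05]=0x17, mem[0x06]=0xcd, mem[0x0b]=0x1c, mem[0x1d]=0x78

MEM[0x05,0x06,0x0b,0x1d] = 17 cd 1c 78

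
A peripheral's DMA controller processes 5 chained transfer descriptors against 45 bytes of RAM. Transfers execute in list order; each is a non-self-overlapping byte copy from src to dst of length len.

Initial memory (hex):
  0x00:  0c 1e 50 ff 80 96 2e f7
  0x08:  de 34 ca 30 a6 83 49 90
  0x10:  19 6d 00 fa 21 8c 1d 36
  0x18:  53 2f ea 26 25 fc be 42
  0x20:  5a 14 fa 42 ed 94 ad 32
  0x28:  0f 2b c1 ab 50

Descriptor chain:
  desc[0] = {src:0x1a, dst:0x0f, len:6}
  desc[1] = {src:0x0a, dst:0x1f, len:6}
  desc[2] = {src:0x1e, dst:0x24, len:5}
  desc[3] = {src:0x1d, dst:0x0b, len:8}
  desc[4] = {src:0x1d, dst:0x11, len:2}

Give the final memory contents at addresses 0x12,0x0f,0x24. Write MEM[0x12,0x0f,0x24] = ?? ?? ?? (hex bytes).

[0] 0x1a->0x0f len=6 : ea 26 25 fc be 42
[1] 0x0a->0x1f len=6 : ca 30 a6 83 49 ea
[2] 0x1e->0x24 len=5 : be ca 30 a6 83
[3] 0x1d->0x0b len=8 : fc be ca 30 a6 83 49 be
[4] 0x1d->0x11 len=2 : fc be
query mem[0x12]=0xbe, mem[0x0f]=0xa6, mem[0x24]=0xbe

MEM[0x12,0x0f,0x24] = be a6 be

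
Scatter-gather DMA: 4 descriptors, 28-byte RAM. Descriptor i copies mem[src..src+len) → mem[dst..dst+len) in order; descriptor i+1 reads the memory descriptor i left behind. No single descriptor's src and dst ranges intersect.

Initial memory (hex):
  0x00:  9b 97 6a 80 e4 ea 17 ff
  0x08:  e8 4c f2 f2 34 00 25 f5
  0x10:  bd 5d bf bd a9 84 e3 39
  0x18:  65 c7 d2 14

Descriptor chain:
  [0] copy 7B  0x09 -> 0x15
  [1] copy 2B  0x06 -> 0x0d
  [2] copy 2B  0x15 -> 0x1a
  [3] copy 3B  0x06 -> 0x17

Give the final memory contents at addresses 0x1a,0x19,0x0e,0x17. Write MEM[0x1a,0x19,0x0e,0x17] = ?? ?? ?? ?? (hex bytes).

MEM[0x1a,0x19,0x0e,0x17] = 4c e8 ff 17

  after D0: wrote 7B at 0x15 = 4cf2f2340025f5
  after D1: wrote 2B at 0x0d = 17ff
  after D2: wrote 2B at 0x1a = 4cf2
  after D3: wrote 3B at 0x17 = 17ffe8
query mem[0x1a]=0x4c, mem[0x19]=0xe8, mem[0x0e]=0xff, mem[0x17]=0x17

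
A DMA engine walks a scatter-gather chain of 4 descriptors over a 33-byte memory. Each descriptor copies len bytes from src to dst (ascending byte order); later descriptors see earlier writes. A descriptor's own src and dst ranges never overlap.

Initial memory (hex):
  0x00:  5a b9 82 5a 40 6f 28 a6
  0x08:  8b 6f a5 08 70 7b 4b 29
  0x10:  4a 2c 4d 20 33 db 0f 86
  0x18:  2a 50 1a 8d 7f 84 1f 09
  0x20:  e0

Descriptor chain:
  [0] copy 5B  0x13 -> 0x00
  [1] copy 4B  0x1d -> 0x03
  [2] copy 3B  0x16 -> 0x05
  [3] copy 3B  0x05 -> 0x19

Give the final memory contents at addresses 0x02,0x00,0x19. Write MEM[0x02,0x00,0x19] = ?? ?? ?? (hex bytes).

MEM[0x02,0x00,0x19] = db 20 0f

  after D0: wrote 5B at 0x00 = 2033db0f86
  after D1: wrote 4B at 0x03 = 841f09e0
  after D2: wrote 3B at 0x05 = 0f862a
  after D3: wrote 3B at 0x19 = 0f862a
query mem[0x02]=0xdb, mem[0x00]=0x20, mem[0x19]=0x0f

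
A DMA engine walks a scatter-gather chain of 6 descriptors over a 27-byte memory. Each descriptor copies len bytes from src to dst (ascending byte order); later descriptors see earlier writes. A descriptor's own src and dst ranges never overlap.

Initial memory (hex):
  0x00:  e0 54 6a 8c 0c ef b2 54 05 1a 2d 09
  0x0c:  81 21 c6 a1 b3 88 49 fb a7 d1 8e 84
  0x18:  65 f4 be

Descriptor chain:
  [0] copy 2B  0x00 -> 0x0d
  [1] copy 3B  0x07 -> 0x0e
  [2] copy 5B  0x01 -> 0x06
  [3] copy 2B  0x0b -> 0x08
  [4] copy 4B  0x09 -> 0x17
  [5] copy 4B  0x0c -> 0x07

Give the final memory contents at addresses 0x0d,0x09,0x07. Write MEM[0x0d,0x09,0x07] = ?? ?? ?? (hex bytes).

  after D0: wrote 2B at 0x0d = e054
  after D1: wrote 3B at 0x0e = 54051a
  after D2: wrote 5B at 0x06 = 546a8c0cef
  after D3: wrote 2B at 0x08 = 0981
  after D4: wrote 4B at 0x17 = 81ef0981
  after D5: wrote 4B at 0x07 = 81e05405
query mem[0x0d]=0xe0, mem[0x09]=0x54, mem[0x07]=0x81

MEM[0x0d,0x09,0x07] = e0 54 81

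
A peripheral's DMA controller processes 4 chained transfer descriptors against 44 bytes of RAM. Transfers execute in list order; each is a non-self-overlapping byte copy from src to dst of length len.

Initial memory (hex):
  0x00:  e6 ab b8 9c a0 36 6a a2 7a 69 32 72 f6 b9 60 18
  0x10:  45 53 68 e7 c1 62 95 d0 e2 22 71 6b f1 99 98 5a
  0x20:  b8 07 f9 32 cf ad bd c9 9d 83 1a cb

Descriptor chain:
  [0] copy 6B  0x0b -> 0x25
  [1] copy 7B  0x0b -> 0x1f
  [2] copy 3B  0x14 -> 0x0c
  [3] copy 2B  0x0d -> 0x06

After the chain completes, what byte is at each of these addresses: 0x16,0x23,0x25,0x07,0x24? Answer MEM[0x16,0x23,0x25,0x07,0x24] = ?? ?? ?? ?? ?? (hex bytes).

MEM[0x16,0x23,0x25,0x07,0x24] = 95 18 53 95 45

#0 dst[0x25+6] := {0x72,0xf6,0xb9,0x60,0x18,0x45}
#1 dst[0x1f+7] := {0x72,0xf6,0xb9,0x60,0x18,0x45,0x53}
#2 dst[0x0c+3] := {0xc1,0x62,0x95}
#3 dst[0x06+2] := {0x62,0x95}
query mem[0x16]=0x95, mem[0x23]=0x18, mem[0x25]=0x53, mem[0x07]=0x95, mem[0x24]=0x45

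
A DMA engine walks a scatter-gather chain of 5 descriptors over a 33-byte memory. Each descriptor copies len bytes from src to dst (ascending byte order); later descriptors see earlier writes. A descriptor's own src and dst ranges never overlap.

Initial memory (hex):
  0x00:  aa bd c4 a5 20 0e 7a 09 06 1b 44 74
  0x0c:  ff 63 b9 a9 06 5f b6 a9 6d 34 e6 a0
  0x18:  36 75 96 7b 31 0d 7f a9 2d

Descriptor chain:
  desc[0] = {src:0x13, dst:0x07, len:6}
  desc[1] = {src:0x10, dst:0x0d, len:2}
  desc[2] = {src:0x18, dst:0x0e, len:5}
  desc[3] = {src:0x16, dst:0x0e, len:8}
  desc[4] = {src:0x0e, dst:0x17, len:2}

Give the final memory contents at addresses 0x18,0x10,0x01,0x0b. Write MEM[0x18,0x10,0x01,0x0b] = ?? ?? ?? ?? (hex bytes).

MEM[0x18,0x10,0x01,0x0b] = a0 36 bd a0

  after D0: wrote 6B at 0x07 = a96d34e6a036
  after D1: wrote 2B at 0x0d = 065f
  after D2: wrote 5B at 0x0e = 3675967b31
  after D3: wrote 8B at 0x0e = e6a03675967b310d
  after D4: wrote 2B at 0x17 = e6a0
query mem[0x18]=0xa0, mem[0x10]=0x36, mem[0x01]=0xbd, mem[0x0b]=0xa0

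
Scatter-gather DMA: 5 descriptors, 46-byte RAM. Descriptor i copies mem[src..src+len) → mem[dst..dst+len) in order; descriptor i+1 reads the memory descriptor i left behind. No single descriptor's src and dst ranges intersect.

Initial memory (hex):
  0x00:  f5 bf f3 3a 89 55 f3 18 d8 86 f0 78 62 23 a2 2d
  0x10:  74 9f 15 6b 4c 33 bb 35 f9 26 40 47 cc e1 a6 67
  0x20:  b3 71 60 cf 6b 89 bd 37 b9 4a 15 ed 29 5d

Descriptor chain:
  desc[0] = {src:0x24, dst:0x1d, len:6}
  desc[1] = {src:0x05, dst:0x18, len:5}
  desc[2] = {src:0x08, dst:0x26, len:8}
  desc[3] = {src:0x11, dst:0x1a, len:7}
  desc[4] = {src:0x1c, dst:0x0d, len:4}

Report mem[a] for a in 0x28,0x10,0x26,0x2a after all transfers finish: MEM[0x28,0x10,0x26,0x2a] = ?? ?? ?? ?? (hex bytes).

[0] 0x24->0x1d len=6 : 6b 89 bd 37 b9 4a
[1] 0x05->0x18 len=5 : 55 f3 18 d8 86
[2] 0x08->0x26 len=8 : d8 86 f0 78 62 23 a2 2d
[3] 0x11->0x1a len=7 : 9f 15 6b 4c 33 bb 35
[4] 0x1c->0x0d len=4 : 6b 4c 33 bb
query mem[0x28]=0xf0, mem[0x10]=0xbb, mem[0x26]=0xd8, mem[0x2a]=0x62

MEM[0x28,0x10,0x26,0x2a] = f0 bb d8 62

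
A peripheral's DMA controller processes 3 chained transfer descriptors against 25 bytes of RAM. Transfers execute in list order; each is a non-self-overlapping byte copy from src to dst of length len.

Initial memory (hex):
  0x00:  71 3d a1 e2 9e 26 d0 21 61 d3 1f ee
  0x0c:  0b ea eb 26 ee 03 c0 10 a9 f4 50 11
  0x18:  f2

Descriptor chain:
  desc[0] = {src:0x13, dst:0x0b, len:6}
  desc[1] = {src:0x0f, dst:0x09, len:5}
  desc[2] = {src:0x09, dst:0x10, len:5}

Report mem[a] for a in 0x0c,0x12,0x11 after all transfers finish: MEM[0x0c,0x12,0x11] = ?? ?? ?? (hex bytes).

MEM[0x0c,0x12,0x11] = c0 03 f2

#0 dst[0x0b+6] := {0x10,0xa9,0xf4,0x50,0x11,0xf2}
#1 dst[0x09+5] := {0x11,0xf2,0x03,0xc0,0x10}
#2 dst[0x10+5] := {0x11,0xf2,0x03,0xc0,0x10}
query mem[0x0c]=0xc0, mem[0x12]=0x03, mem[0x11]=0xf2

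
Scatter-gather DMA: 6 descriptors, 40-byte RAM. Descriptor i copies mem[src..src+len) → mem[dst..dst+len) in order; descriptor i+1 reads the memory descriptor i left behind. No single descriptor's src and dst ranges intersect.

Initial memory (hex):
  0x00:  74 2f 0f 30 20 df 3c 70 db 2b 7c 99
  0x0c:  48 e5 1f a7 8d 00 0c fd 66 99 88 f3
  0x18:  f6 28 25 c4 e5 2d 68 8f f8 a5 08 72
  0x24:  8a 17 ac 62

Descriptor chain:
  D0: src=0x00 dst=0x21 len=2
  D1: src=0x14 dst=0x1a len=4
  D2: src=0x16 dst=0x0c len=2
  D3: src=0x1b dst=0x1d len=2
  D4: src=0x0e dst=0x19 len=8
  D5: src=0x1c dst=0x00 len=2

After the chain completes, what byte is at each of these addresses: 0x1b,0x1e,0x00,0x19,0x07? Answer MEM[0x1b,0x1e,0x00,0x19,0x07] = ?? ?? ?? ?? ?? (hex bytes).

MEM[0x1b,0x1e,0x00,0x19,0x07] = 8d fd 00 1f 70

D0: mem[0x21..0x22] <- [74 2f]
D1: mem[0x1a..0x1d] <- [66 99 88 f3]
D2: mem[0x0c..0x0d] <- [88 f3]
D3: mem[0x1d..0x1e] <- [99 88]
D4: mem[0x19..0x20] <- [1f a7 8d 00 0c fd 66 99]
D5: mem[0x00..0x01] <- [00 0c]
query mem[0x1b]=0x8d, mem[0x1e]=0xfd, mem[0x00]=0x00, mem[0x19]=0x1f, mem[0x07]=0x70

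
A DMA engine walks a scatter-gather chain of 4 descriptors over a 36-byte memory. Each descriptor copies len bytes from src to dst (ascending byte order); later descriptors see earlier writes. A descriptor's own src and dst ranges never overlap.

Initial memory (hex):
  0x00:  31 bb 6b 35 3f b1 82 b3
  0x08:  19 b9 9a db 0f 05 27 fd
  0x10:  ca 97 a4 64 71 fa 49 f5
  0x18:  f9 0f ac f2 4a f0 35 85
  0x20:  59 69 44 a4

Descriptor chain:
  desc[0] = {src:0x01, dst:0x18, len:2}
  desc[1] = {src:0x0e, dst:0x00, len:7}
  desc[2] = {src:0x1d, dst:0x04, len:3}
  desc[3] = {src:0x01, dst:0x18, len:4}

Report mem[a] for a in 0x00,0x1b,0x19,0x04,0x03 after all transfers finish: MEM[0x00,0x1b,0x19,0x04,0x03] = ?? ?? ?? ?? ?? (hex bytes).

D0: mem[0x18..0x19] <- [bb 6b]
D1: mem[0x00..0x06] <- [27 fd ca 97 a4 64 71]
D2: mem[0x04..0x06] <- [f0 35 85]
D3: mem[0x18..0x1b] <- [fd ca 97 f0]
query mem[0x00]=0x27, mem[0x1b]=0xf0, mem[0x19]=0xca, mem[0x04]=0xf0, mem[0x03]=0x97

MEM[0x00,0x1b,0x19,0x04,0x03] = 27 f0 ca f0 97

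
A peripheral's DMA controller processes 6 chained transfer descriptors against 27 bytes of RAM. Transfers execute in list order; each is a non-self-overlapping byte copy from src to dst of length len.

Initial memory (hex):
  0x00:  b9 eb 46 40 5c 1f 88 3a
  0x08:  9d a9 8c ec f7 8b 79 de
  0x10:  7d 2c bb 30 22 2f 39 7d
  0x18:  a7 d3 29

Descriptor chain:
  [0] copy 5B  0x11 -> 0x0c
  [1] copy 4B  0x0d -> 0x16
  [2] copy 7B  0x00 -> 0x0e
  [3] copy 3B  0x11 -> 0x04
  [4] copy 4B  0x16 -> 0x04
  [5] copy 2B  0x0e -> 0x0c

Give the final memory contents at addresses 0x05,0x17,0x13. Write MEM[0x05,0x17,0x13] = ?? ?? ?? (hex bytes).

  after D0: wrote 5B at 0x0c = 2cbb30222f
  after D1: wrote 4B at 0x16 = bb30222f
  after D2: wrote 7B at 0x0e = b9eb46405c1f88
  after D3: wrote 3B at 0x04 = 405c1f
  after D4: wrote 4B at 0x04 = bb30222f
  after D5: wrote 2B at 0x0c = b9eb
query mem[0x05]=0x30, mem[0x17]=0x30, mem[0x13]=0x1f

MEM[0x05,0x17,0x13] = 30 30 1f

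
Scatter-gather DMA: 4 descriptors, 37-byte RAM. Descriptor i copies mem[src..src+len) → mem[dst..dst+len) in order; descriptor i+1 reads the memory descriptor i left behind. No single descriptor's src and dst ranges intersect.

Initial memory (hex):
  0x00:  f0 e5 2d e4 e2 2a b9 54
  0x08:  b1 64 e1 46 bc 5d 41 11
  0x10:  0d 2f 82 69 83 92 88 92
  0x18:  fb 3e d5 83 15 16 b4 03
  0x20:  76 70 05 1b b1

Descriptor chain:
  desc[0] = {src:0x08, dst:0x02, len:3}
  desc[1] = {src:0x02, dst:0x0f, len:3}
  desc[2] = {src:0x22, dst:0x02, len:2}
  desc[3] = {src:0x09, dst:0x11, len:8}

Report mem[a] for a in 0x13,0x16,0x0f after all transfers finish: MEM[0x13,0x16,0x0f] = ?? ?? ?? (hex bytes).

D0: mem[0x02..0x04] <- [b1 64 e1]
D1: mem[0x0f..0x11] <- [b1 64 e1]
D2: mem[0x02..0x03] <- [05 1b]
D3: mem[0x11..0x18] <- [64 e1 46 bc 5d 41 b1 64]
query mem[0x13]=0x46, mem[0x16]=0x41, mem[0x0f]=0xb1

MEM[0x13,0x16,0x0f] = 46 41 b1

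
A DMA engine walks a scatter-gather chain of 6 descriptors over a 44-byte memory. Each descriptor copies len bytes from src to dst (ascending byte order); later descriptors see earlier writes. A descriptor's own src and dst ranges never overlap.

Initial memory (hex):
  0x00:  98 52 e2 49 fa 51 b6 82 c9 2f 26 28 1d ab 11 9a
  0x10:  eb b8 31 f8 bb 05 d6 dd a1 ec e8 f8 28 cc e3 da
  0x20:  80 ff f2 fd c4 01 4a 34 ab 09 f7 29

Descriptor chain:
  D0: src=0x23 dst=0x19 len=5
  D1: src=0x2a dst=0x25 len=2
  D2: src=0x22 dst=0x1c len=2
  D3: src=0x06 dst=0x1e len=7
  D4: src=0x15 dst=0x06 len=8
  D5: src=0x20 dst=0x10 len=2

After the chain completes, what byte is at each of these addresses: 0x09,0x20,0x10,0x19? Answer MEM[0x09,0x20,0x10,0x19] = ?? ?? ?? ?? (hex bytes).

MEM[0x09,0x20,0x10,0x19] = a1 c9 c9 fd

#0 dst[0x19+5] := {0xfd,0xc4,0x01,0x4a,0x34}
#1 dst[0x25+2] := {0xf7,0x29}
#2 dst[0x1c+2] := {0xf2,0xfd}
#3 dst[0x1e+7] := {0xb6,0x82,0xc9,0x2f,0x26,0x28,0x1d}
#4 dst[0x06+8] := {0x05,0xd6,0xdd,0xa1,0xfd,0xc4,0x01,0xf2}
#5 dst[0x10+2] := {0xc9,0x2f}
query mem[0x09]=0xa1, mem[0x20]=0xc9, mem[0x10]=0xc9, mem[0x19]=0xfd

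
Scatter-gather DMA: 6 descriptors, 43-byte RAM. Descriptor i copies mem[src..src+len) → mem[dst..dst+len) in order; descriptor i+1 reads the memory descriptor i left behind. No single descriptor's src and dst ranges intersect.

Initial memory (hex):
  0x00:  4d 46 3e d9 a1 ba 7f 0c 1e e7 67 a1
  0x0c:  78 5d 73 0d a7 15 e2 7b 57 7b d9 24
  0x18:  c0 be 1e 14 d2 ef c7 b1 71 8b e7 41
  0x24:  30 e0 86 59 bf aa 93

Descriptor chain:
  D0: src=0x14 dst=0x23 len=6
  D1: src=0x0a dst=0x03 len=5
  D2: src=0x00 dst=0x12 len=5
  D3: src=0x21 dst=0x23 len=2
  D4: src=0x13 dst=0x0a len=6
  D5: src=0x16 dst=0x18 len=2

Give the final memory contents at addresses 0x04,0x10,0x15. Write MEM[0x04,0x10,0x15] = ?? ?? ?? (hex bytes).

MEM[0x04,0x10,0x15] = a1 a7 67

D0: mem[0x23..0x28] <- [57 7b d9 24 c0 be]
D1: mem[0x03..0x07] <- [67 a1 78 5d 73]
D2: mem[0x12..0x16] <- [4d 46 3e 67 a1]
D3: mem[0x23..0x24] <- [8b e7]
D4: mem[0x0a..0x0f] <- [46 3e 67 a1 24 c0]
D5: mem[0x18..0x19] <- [a1 24]
query mem[0x04]=0xa1, mem[0x10]=0xa7, mem[0x15]=0x67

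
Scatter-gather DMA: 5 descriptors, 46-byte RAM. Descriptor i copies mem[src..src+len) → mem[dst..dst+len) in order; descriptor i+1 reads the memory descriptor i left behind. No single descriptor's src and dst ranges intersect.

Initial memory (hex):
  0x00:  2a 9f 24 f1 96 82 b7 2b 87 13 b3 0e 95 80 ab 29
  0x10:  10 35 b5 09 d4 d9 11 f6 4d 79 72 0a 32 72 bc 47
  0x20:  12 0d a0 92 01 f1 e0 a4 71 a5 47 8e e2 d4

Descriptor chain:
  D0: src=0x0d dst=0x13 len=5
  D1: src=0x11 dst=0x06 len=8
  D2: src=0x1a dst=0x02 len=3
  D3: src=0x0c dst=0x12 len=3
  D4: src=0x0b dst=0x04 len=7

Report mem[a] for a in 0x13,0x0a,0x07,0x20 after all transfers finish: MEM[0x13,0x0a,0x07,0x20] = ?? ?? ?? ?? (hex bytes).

#0 dst[0x13+5] := {0x80,0xab,0x29,0x10,0x35}
#1 dst[0x06+8] := {0x35,0xb5,0x80,0xab,0x29,0x10,0x35,0x4d}
#2 dst[0x02+3] := {0x72,0x0a,0x32}
#3 dst[0x12+3] := {0x35,0x4d,0xab}
#4 dst[0x04+7] := {0x10,0x35,0x4d,0xab,0x29,0x10,0x35}
query mem[0x13]=0x4d, mem[0x0a]=0x35, mem[0x07]=0xab, mem[0x20]=0x12

MEM[0x13,0x0a,0x07,0x20] = 4d 35 ab 12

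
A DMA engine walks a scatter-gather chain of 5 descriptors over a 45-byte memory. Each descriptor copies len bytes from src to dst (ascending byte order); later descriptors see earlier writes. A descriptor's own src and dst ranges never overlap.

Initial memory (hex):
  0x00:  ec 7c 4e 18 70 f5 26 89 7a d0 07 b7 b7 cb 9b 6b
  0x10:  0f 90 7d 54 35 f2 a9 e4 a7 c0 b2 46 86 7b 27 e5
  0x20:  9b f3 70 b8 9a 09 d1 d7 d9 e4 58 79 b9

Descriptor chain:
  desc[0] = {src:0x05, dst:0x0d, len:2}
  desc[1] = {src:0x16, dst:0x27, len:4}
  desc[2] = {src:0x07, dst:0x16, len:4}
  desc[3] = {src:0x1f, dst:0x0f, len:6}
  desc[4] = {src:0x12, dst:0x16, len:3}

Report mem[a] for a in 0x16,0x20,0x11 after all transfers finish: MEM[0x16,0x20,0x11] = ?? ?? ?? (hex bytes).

[0] 0x05->0x0d len=2 : f5 26
[1] 0x16->0x27 len=4 : a9 e4 a7 c0
[2] 0x07->0x16 len=4 : 89 7a d0 07
[3] 0x1f->0x0f len=6 : e5 9b f3 70 b8 9a
[4] 0x12->0x16 len=3 : 70 b8 9a
query mem[0x16]=0x70, mem[0x20]=0x9b, mem[0x11]=0xf3

MEM[0x16,0x20,0x11] = 70 9b f3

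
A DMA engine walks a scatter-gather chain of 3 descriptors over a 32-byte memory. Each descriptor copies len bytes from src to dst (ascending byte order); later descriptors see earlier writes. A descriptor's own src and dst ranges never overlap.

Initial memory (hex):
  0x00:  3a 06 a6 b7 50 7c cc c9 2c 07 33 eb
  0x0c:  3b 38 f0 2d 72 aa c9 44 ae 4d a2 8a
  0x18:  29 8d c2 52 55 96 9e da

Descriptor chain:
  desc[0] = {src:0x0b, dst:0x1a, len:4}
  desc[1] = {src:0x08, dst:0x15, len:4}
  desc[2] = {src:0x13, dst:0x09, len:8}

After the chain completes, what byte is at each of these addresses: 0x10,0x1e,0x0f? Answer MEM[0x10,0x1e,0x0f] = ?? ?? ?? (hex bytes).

[0] 0x0b->0x1a len=4 : eb 3b 38 f0
[1] 0x08->0x15 len=4 : 2c 07 33 eb
[2] 0x13->0x09 len=8 : 44 ae 2c 07 33 eb 8d eb
query mem[0x10]=0xeb, mem[0x1e]=0x9e, mem[0x0f]=0x8d

MEM[0x10,0x1e,0x0f] = eb 9e 8d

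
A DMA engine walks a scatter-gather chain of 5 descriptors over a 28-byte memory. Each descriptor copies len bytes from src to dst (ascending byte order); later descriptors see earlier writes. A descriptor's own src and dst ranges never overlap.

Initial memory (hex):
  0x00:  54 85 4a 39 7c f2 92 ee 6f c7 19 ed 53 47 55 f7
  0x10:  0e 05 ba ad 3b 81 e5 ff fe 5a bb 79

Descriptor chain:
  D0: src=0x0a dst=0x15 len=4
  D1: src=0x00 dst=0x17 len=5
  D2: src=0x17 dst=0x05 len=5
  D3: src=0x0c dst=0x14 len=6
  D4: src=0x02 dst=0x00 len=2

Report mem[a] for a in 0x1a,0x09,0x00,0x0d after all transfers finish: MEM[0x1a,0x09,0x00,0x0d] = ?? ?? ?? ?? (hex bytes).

#0 dst[0x15+4] := {0x19,0xed,0x53,0x47}
#1 dst[0x17+5] := {0x54,0x85,0x4a,0x39,0x7c}
#2 dst[0x05+5] := {0x54,0x85,0x4a,0x39,0x7c}
#3 dst[0x14+6] := {0x53,0x47,0x55,0xf7,0x0e,0x05}
#4 dst[0x00+2] := {0x4a,0x39}
query mem[0x1a]=0x39, mem[0x09]=0x7c, mem[0x00]=0x4a, mem[0x0d]=0x47

MEM[0x1a,0x09,0x00,0x0d] = 39 7c 4a 47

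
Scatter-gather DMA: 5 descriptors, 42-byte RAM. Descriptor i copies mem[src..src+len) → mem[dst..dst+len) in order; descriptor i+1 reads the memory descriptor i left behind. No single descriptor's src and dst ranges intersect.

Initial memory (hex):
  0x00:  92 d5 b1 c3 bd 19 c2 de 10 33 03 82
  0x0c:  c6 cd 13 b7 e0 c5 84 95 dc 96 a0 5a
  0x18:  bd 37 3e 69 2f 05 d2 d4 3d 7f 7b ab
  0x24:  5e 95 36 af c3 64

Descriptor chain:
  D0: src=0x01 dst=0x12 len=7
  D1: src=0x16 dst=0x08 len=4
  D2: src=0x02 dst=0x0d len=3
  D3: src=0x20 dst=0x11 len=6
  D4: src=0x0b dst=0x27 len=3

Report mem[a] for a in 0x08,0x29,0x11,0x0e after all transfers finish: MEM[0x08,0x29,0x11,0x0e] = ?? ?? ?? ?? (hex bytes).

#0 dst[0x12+7] := {0xd5,0xb1,0xc3,0xbd,0x19,0xc2,0xde}
#1 dst[0x08+4] := {0x19,0xc2,0xde,0x37}
#2 dst[0x0d+3] := {0xb1,0xc3,0xbd}
#3 dst[0x11+6] := {0x3d,0x7f,0x7b,0xab,0x5e,0x95}
#4 dst[0x27+3] := {0x37,0xc6,0xb1}
query mem[0x08]=0x19, mem[0x29]=0xb1, mem[0x11]=0x3d, mem[0x0e]=0xc3

MEM[0x08,0x29,0x11,0x0e] = 19 b1 3d c3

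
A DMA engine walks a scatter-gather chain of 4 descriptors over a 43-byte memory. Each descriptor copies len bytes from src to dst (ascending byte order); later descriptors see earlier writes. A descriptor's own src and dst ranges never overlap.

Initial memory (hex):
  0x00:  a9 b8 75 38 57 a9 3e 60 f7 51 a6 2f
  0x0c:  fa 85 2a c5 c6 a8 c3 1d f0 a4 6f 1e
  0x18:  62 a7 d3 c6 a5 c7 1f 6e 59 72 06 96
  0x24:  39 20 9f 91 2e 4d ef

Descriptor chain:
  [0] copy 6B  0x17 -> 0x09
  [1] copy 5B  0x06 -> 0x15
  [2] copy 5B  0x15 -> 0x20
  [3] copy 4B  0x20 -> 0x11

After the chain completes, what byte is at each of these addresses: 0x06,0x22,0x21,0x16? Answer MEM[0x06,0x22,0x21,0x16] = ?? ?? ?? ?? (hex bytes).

MEM[0x06,0x22,0x21,0x16] = 3e f7 60 60

[0] 0x17->0x09 len=6 : 1e 62 a7 d3 c6 a5
[1] 0x06->0x15 len=5 : 3e 60 f7 1e 62
[2] 0x15->0x20 len=5 : 3e 60 f7 1e 62
[3] 0x20->0x11 len=4 : 3e 60 f7 1e
query mem[0x06]=0x3e, mem[0x22]=0xf7, mem[0x21]=0x60, mem[0x16]=0x60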